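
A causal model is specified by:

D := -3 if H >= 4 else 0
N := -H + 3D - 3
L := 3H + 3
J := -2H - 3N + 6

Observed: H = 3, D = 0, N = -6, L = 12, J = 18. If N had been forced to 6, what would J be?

-18

do(N=6) replaces the equation N := -H + 3D - 3 with the constant N = 6.
J = -2H - 3N + 6  [with H=3, N=6]  = -18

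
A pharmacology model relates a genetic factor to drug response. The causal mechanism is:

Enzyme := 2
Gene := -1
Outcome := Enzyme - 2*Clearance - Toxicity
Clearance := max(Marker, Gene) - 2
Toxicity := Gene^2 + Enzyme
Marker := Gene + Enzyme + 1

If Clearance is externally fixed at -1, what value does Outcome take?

The intervention breaks the incoming arrows to Clearance: Clearance := max(Marker, Gene) - 2 no longer applies, and Clearance = -1.
Toxicity = Gene^2 + Enzyme  [with Gene=-1, Enzyme=2]  = 3
Outcome = Enzyme - 2*Clearance - Toxicity  [with Enzyme=2, Clearance=-1, Toxicity=3]  = 1

1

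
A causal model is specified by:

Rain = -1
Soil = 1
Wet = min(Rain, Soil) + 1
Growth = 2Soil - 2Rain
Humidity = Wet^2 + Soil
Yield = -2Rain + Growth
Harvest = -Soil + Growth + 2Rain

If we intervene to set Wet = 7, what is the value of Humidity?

50

do(Wet=7) replaces the equation Wet = min(Rain, Soil) + 1 with the constant Wet = 7.
Humidity = Wet^2 + Soil  [with Wet=7, Soil=1]  = 50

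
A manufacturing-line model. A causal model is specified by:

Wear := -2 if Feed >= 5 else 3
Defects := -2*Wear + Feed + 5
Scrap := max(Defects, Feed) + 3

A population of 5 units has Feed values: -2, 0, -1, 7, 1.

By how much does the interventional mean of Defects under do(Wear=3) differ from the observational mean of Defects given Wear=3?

1.5

Under do(Wear=3), Wear's equation is replaced by Wear=3 for every unit. Per-unit Defects: -3, -1, -2, 6, 0. Mean = 0.
Conditioning on Wear=3 selects the 4 unit(s) with Feed ∈ {-2, 0, -1, 1}. Their Defects values: -3, -1, -2, 0. Mean = -1.5.
Difference = 0 − (-1.5) = 1.5.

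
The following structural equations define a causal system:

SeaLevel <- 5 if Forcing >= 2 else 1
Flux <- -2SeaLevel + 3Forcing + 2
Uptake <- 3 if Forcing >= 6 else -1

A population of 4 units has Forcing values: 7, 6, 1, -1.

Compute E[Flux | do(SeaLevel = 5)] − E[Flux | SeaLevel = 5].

do(SeaLevel=5) breaks SeaLevel's dependence on Forcing. With SeaLevel=5 fixed, Flux across the units is 13, 10, -5, -11, mean 1.75.
Observing SeaLevel=5 restricts to units where SeaLevel's equation naturally yields 5: Forcing ∈ {7, 6}. In that subpopulation Flux = 13, 10, mean 11.5.
Difference = 1.75 − 11.5 = -9.75.

-9.75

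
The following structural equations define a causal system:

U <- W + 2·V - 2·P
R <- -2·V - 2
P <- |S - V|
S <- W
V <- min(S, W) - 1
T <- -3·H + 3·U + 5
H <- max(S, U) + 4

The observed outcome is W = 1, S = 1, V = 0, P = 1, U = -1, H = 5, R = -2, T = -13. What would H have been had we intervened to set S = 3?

7

Under do(S=3), the mechanism S <- W is discarded; S is fixed at 3.
V = min(S, W) - 1  [with S=3, W=1]  = 0
P = |S - V|  [with S=3, V=0]  = 3
U = W + 2·V - 2·P  [with W=1, V=0, P=3]  = -5
H = max(S, U) + 4  [with S=3, U=-5]  = 7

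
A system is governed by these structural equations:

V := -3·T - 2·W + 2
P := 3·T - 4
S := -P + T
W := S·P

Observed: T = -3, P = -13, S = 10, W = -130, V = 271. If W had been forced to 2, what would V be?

7

Intervening sets W = 2 and removes its equation (W := S·P).
V = -3·T - 2·W + 2  [with T=-3, W=2]  = 7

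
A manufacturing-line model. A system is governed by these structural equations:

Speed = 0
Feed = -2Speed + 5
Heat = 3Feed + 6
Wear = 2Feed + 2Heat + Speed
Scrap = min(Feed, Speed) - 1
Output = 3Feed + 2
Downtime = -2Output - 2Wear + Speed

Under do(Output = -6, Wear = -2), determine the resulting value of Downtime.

Under do(Output = -6, Wear = -2), each intervened variable's structural equation is replaced by its fixed value.
Downtime = -2Output - 2Wear + Speed  [with Output=-6, Wear=-2, Speed=0]  = 16

16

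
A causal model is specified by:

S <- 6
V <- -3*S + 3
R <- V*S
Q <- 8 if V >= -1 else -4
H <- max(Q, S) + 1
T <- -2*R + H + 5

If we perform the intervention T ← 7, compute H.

7

do(T=7) replaces the equation T <- -2*R + H + 5 with the constant T = 7.
Since H is not a descendant of the intervened variable, it is unaffected.
V = -3*S + 3  [with S=6]  = -15
Q = 8 if V >= -1 else -4  [with V=-15]  = -4
H = max(Q, S) + 1  [with Q=-4, S=6]  = 7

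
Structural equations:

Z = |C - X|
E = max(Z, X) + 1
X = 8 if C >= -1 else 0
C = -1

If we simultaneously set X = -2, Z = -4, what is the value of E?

Setting X = -2, Z = -4 by intervention discards those variables' equations.
E = max(Z, X) + 1  [with Z=-4, X=-2]  = -1

-1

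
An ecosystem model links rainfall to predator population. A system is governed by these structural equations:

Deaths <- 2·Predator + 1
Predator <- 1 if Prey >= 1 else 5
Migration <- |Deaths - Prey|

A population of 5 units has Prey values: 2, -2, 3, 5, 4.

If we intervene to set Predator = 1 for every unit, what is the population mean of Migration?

1.8

do(Predator=1) breaks Predator's dependence on Prey. With Predator=1 fixed, Migration across the units is 1, 5, 0, 2, 1, mean 1.8.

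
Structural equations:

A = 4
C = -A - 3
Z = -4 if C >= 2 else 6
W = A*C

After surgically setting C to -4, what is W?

The intervention breaks the incoming arrows to C: C = -A - 3 no longer applies, and C = -4.
W = A*C  [with A=4, C=-4]  = -16

-16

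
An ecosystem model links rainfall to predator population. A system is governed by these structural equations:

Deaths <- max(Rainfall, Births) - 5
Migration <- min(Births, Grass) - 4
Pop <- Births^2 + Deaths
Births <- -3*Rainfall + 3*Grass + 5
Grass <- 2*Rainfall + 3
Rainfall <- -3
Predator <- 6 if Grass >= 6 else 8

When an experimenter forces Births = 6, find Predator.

Under do(Births=6), the mechanism Births <- -3*Rainfall + 3*Grass + 5 is discarded; Births is fixed at 6.
Since Predator is not a descendant of the intervened variable, it is unaffected.
Grass = 2*Rainfall + 3  [with Rainfall=-3]  = -3
Predator = 6 if Grass >= 6 else 8  [with Grass=-3]  = 8

8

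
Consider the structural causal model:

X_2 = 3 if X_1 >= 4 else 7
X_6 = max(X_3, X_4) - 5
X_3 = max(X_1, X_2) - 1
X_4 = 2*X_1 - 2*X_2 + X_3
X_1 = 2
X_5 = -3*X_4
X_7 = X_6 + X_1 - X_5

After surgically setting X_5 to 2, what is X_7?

1

Under do(X_5=2), the mechanism X_5 = -3*X_4 is discarded; X_5 is fixed at 2.
X_2 = 3 if X_1 >= 4 else 7  [with X_1=2]  = 7
X_3 = max(X_1, X_2) - 1  [with X_1=2, X_2=7]  = 6
X_4 = 2*X_1 - 2*X_2 + X_3  [with X_1=2, X_2=7, X_3=6]  = -4
X_6 = max(X_3, X_4) - 5  [with X_3=6, X_4=-4]  = 1
X_7 = X_6 + X_1 - X_5  [with X_6=1, X_1=2, X_5=2]  = 1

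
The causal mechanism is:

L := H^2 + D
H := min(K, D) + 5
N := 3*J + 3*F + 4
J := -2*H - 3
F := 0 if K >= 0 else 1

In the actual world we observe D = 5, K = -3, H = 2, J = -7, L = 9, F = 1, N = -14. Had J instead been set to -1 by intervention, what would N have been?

The intervention breaks the incoming arrows to J: J := -2*H - 3 no longer applies, and J = -1.
F = 0 if K >= 0 else 1  [with K=-3]  = 1
N = 3*J + 3*F + 4  [with J=-1, F=1]  = 4

4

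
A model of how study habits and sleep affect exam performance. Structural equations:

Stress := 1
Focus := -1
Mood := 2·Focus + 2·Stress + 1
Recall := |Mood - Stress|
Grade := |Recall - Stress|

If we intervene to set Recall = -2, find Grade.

Intervening sets Recall = -2 and removes its equation (Recall := |Mood - Stress|).
Grade = |Recall - Stress|  [with Recall=-2, Stress=1]  = 3

3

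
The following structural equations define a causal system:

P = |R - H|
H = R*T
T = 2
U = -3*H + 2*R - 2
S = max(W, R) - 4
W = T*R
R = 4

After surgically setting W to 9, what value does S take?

5

Intervening sets W = 9 and removes its equation (W = T*R).
S = max(W, R) - 4  [with W=9, R=4]  = 5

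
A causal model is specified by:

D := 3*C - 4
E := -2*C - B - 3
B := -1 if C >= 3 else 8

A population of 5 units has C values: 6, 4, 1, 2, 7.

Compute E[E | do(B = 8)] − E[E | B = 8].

-5

do(B=8) breaks B's dependence on C. With B=8 fixed, E across the units is -23, -19, -13, -15, -25, mean -19.
Conditioning on B=8 selects the 2 unit(s) with C ∈ {1, 2}. Their E values: -13, -15. Mean = -14.
Difference = -19 − (-14) = -5.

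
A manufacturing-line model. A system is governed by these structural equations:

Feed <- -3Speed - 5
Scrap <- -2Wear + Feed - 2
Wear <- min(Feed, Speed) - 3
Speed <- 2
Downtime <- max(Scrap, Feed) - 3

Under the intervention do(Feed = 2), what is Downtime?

do(Feed=2) replaces the equation Feed <- -3Speed - 5 with the constant Feed = 2.
Wear = min(Feed, Speed) - 3  [with Feed=2, Speed=2]  = -1
Scrap = -2Wear + Feed - 2  [with Wear=-1, Feed=2]  = 2
Downtime = max(Scrap, Feed) - 3  [with Scrap=2, Feed=2]  = -1

-1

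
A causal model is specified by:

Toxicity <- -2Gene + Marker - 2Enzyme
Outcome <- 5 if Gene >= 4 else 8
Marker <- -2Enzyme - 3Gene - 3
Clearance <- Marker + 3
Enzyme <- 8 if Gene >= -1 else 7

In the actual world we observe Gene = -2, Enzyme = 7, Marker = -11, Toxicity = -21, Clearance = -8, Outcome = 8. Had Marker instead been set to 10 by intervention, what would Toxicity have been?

0

The intervention breaks the incoming arrows to Marker: Marker <- -2Enzyme - 3Gene - 3 no longer applies, and Marker = 10.
Enzyme = 8 if Gene >= -1 else 7  [with Gene=-2]  = 7
Toxicity = -2Gene + Marker - 2Enzyme  [with Gene=-2, Marker=10, Enzyme=7]  = 0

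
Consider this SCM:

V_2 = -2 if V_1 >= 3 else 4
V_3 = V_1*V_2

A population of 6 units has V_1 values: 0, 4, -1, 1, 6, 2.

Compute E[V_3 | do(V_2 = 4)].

8

The intervention sets V_2=4 in all 6 units regardless of V_1. Recomputing V_3 per unit gives 0, 16, -4, 4, 24, 8; average 8.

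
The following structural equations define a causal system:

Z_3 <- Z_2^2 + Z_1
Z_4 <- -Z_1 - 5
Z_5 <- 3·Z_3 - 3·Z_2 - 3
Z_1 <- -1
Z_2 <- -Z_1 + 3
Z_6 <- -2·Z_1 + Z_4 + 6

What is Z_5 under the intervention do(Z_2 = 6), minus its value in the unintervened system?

54

do(Z_2=6) replaces the equation Z_2 <- -Z_1 + 3 with the constant Z_2 = 6.
Z_3 = Z_2^2 + Z_1  [with Z_2=6, Z_1=-1]  = 35
Z_5 = 3·Z_3 - 3·Z_2 - 3  [with Z_3=35, Z_2=6]  = 84
Without intervention: Z_2 = -Z_1 + 3  [with Z_1=-1]  = 4; Z_3 = Z_2^2 + Z_1  [with Z_2=4, Z_1=-1]  = 15; Z_5 = 3·Z_3 - 3·Z_2 - 3  [with Z_3=15, Z_2=4]  = 30.
Change = 84 − 30 = 54.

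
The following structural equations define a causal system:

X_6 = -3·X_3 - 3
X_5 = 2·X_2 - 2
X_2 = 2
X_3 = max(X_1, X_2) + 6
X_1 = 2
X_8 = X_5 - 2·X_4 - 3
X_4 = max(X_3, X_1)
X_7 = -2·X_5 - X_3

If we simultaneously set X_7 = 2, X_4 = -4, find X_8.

7

The joint intervention fixes X_7 = 2, X_4 = -4, removing each variable's own equation.
X_5 = 2·X_2 - 2  [with X_2=2]  = 2
X_8 = X_5 - 2·X_4 - 3  [with X_5=2, X_4=-4]  = 7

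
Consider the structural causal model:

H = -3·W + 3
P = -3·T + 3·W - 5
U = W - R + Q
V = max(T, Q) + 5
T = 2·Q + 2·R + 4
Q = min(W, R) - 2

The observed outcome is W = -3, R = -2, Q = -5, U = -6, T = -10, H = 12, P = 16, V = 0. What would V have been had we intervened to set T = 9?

14

do(T=9) replaces the equation T = 2·Q + 2·R + 4 with the constant T = 9.
Q = min(W, R) - 2  [with W=-3, R=-2]  = -5
V = max(T, Q) + 5  [with T=9, Q=-5]  = 14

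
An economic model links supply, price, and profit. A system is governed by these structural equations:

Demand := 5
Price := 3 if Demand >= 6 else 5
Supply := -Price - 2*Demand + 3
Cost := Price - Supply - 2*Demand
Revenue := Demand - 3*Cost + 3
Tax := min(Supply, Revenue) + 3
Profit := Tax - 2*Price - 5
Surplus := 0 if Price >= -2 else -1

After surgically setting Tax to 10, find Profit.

-5

Intervening sets Tax = 10 and removes its equation (Tax := min(Supply, Revenue) + 3).
Price = 3 if Demand >= 6 else 5  [with Demand=5]  = 5
Profit = Tax - 2*Price - 5  [with Tax=10, Price=5]  = -5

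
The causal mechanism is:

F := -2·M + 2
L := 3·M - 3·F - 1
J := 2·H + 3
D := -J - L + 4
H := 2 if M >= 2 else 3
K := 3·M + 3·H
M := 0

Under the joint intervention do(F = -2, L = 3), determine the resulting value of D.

Setting F = -2, L = 3 by intervention discards those variables' equations.
H = 2 if M >= 2 else 3  [with M=0]  = 3
J = 2·H + 3  [with H=3]  = 9
D = -J - L + 4  [with J=9, L=3]  = -8

-8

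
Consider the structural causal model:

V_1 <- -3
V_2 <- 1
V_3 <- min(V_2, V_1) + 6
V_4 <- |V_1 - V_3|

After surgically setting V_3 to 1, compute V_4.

The intervention breaks the incoming arrows to V_3: V_3 <- min(V_2, V_1) + 6 no longer applies, and V_3 = 1.
V_4 = |V_1 - V_3|  [with V_1=-3, V_3=1]  = 4

4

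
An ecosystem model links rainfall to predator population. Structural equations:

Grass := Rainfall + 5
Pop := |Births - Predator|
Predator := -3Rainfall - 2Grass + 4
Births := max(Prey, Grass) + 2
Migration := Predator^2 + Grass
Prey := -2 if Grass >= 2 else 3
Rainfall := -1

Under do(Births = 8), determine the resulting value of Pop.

9

Under do(Births=8), the mechanism Births := max(Prey, Grass) + 2 is discarded; Births is fixed at 8.
Grass = Rainfall + 5  [with Rainfall=-1]  = 4
Predator = -3Rainfall - 2Grass + 4  [with Rainfall=-1, Grass=4]  = -1
Pop = |Births - Predator|  [with Births=8, Predator=-1]  = 9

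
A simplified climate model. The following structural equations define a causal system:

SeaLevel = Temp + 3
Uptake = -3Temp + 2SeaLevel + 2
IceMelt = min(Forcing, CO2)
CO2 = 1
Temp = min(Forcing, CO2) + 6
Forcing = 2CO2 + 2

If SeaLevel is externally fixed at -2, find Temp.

7

do(SeaLevel=-2) replaces the equation SeaLevel = Temp + 3 with the constant SeaLevel = -2.
Temp is not downstream of the intervention, so its value is determined by the original equations.
Forcing = 2CO2 + 2  [with CO2=1]  = 4
Temp = min(Forcing, CO2) + 6  [with Forcing=4, CO2=1]  = 7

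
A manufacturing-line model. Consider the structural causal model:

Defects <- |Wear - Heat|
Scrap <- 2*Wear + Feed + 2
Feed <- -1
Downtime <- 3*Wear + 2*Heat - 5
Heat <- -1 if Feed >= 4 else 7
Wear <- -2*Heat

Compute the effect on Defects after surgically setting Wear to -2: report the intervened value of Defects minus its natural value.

The intervention breaks the incoming arrows to Wear: Wear <- -2*Heat no longer applies, and Wear = -2.
Heat = -1 if Feed >= 4 else 7  [with Feed=-1]  = 7
Defects = |Wear - Heat|  [with Wear=-2, Heat=7]  = 9
Without intervention: Heat = -1 if Feed >= 4 else 7  [with Feed=-1]  = 7; Wear = -2*Heat  [with Heat=7]  = -14; Defects = |Wear - Heat|  [with Wear=-14, Heat=7]  = 21.
Change = 9 − 21 = -12.

-12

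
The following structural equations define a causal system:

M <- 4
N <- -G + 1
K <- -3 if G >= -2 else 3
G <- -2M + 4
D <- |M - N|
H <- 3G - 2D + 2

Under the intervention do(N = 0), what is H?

Under do(N=0), the mechanism N <- -G + 1 is discarded; N is fixed at 0.
G = -2M + 4  [with M=4]  = -4
D = |M - N|  [with M=4, N=0]  = 4
H = 3G - 2D + 2  [with G=-4, D=4]  = -18

-18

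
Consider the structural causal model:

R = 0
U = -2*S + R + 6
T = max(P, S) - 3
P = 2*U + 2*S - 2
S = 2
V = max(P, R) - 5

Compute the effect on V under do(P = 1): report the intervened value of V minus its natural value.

-5

Under do(P=1), the mechanism P = 2*U + 2*S - 2 is discarded; P is fixed at 1.
V = max(P, R) - 5  [with P=1, R=0]  = -4
Without intervention: U = -2*S + R + 6  [with S=2, R=0]  = 2; P = 2*U + 2*S - 2  [with U=2, S=2]  = 6; V = max(P, R) - 5  [with P=6, R=0]  = 1.
Change = -4 − 1 = -5.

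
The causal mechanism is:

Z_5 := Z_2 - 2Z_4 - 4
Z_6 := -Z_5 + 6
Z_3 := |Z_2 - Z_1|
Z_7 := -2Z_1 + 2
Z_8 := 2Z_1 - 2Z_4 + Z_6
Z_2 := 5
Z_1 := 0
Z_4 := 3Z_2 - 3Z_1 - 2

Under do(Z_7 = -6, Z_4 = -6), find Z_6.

-7

Setting Z_7 = -6, Z_4 = -6 by intervention discards those variables' equations.
Z_5 = Z_2 - 2Z_4 - 4  [with Z_2=5, Z_4=-6]  = 13
Z_6 = -Z_5 + 6  [with Z_5=13]  = -7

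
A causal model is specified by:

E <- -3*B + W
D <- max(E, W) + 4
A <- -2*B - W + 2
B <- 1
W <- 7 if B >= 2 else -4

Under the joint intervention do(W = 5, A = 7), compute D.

9

The joint intervention fixes W = 5, A = 7, removing each variable's own equation.
E = -3*B + W  [with B=1, W=5]  = 2
D = max(E, W) + 4  [with E=2, W=5]  = 9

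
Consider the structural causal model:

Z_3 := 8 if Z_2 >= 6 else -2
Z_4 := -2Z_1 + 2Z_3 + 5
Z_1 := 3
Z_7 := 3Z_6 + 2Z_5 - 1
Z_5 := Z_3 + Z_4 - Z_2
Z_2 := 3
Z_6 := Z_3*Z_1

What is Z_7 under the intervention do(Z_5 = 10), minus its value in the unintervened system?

40

Under do(Z_5=10), the mechanism Z_5 := Z_3 + Z_4 - Z_2 is discarded; Z_5 is fixed at 10.
Z_3 = 8 if Z_2 >= 6 else -2  [with Z_2=3]  = -2
Z_6 = Z_3*Z_1  [with Z_3=-2, Z_1=3]  = -6
Z_7 = 3Z_6 + 2Z_5 - 1  [with Z_6=-6, Z_5=10]  = 1
Without intervention: Z_3 = 8 if Z_2 >= 6 else -2  [with Z_2=3]  = -2; Z_4 = -2Z_1 + 2Z_3 + 5  [with Z_1=3, Z_3=-2]  = -5; Z_5 = Z_3 + Z_4 - Z_2  [with Z_3=-2, Z_4=-5, Z_2=3]  = -10; Z_6 = Z_3*Z_1  [with Z_3=-2, Z_1=3]  = -6; Z_7 = 3Z_6 + 2Z_5 - 1  [with Z_6=-6, Z_5=-10]  = -39.
Change = 1 − (-39) = 40.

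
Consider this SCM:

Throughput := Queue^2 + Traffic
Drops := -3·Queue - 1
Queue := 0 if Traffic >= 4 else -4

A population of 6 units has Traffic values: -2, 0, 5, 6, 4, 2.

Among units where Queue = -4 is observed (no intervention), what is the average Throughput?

16

Observing Queue=-4 restricts to units where Queue's equation naturally yields -4: Traffic ∈ {-2, 0, 2}. In that subpopulation Throughput = 14, 16, 18, mean 16.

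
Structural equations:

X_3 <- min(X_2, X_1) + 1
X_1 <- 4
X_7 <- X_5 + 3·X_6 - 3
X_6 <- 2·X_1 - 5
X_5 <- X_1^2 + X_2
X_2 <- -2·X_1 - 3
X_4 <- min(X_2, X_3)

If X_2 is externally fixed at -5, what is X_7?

17

Under do(X_2=-5), the mechanism X_2 <- -2·X_1 - 3 is discarded; X_2 is fixed at -5.
X_5 = X_1^2 + X_2  [with X_1=4, X_2=-5]  = 11
X_6 = 2·X_1 - 5  [with X_1=4]  = 3
X_7 = X_5 + 3·X_6 - 3  [with X_5=11, X_6=3]  = 17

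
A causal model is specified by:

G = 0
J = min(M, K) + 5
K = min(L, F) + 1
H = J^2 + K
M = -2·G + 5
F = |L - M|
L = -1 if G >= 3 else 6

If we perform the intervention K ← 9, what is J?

The intervention breaks the incoming arrows to K: K = min(L, F) + 1 no longer applies, and K = 9.
M = -2·G + 5  [with G=0]  = 5
J = min(M, K) + 5  [with M=5, K=9]  = 10

10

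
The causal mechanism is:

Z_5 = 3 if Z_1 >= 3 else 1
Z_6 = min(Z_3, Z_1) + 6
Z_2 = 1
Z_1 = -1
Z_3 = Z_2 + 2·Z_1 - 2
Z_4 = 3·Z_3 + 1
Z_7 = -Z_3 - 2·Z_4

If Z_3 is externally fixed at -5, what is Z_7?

33

The intervention breaks the incoming arrows to Z_3: Z_3 = Z_2 + 2·Z_1 - 2 no longer applies, and Z_3 = -5.
Z_4 = 3·Z_3 + 1  [with Z_3=-5]  = -14
Z_7 = -Z_3 - 2·Z_4  [with Z_3=-5, Z_4=-14]  = 33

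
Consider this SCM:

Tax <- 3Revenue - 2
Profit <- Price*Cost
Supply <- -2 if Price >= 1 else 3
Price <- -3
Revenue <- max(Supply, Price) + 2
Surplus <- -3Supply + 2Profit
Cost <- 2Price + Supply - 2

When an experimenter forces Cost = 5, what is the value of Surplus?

The intervention breaks the incoming arrows to Cost: Cost <- 2Price + Supply - 2 no longer applies, and Cost = 5.
Supply = -2 if Price >= 1 else 3  [with Price=-3]  = 3
Profit = Price*Cost  [with Price=-3, Cost=5]  = -15
Surplus = -3Supply + 2Profit  [with Supply=3, Profit=-15]  = -39

-39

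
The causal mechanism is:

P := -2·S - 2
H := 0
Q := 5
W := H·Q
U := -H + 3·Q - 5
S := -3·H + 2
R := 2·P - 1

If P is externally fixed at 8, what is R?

15

The intervention breaks the incoming arrows to P: P := -2·S - 2 no longer applies, and P = 8.
R = 2·P - 1  [with P=8]  = 15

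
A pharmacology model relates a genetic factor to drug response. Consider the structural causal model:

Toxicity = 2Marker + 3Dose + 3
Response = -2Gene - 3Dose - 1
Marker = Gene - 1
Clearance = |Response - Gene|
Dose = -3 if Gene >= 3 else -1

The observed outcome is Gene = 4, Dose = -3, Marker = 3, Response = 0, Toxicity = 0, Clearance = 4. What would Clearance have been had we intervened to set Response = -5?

9

Under do(Response=-5), the mechanism Response = -2Gene - 3Dose - 1 is discarded; Response is fixed at -5.
Clearance = |Response - Gene|  [with Response=-5, Gene=4]  = 9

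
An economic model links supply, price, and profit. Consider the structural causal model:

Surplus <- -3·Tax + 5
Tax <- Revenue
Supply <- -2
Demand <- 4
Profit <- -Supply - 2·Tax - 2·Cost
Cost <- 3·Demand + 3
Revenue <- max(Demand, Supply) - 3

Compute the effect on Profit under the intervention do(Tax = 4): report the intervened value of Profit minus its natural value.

-6

The intervention breaks the incoming arrows to Tax: Tax <- Revenue no longer applies, and Tax = 4.
Cost = 3·Demand + 3  [with Demand=4]  = 15
Profit = -Supply - 2·Tax - 2·Cost  [with Supply=-2, Tax=4, Cost=15]  = -36
Without intervention: Cost = 3·Demand + 3  [with Demand=4]  = 15; Revenue = max(Demand, Supply) - 3  [with Demand=4, Supply=-2]  = 1; Tax = Revenue  [with Revenue=1]  = 1; Profit = -Supply - 2·Tax - 2·Cost  [with Supply=-2, Tax=1, Cost=15]  = -30.
Change = -36 − (-30) = -6.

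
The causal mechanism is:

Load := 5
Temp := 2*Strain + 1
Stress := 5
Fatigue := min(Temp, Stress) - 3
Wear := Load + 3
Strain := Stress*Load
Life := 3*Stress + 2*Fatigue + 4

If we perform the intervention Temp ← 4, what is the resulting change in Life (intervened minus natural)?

-2

The intervention breaks the incoming arrows to Temp: Temp := 2*Strain + 1 no longer applies, and Temp = 4.
Fatigue = min(Temp, Stress) - 3  [with Temp=4, Stress=5]  = 1
Life = 3*Stress + 2*Fatigue + 4  [with Stress=5, Fatigue=1]  = 21
Without intervention: Strain = Stress*Load  [with Stress=5, Load=5]  = 25; Temp = 2*Strain + 1  [with Strain=25]  = 51; Fatigue = min(Temp, Stress) - 3  [with Temp=51, Stress=5]  = 2; Life = 3*Stress + 2*Fatigue + 4  [with Stress=5, Fatigue=2]  = 23.
Change = 21 − 23 = -2.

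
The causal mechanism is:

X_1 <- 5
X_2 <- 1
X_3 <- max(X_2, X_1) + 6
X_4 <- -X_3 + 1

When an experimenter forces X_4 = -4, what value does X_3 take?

11

Under do(X_4=-4), the mechanism X_4 <- -X_3 + 1 is discarded; X_4 is fixed at -4.
Since X_3 is not a descendant of the intervened variable, it is unaffected.
X_3 = max(X_2, X_1) + 6  [with X_2=1, X_1=5]  = 11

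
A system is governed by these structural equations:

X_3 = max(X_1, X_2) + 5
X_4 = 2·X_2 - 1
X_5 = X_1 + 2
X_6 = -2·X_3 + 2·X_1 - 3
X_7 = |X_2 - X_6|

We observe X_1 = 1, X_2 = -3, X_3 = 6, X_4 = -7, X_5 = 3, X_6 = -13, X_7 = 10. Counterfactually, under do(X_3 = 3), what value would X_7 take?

The intervention breaks the incoming arrows to X_3: X_3 = max(X_1, X_2) + 5 no longer applies, and X_3 = 3.
X_6 = -2·X_3 + 2·X_1 - 3  [with X_3=3, X_1=1]  = -7
X_7 = |X_2 - X_6|  [with X_2=-3, X_6=-7]  = 4

4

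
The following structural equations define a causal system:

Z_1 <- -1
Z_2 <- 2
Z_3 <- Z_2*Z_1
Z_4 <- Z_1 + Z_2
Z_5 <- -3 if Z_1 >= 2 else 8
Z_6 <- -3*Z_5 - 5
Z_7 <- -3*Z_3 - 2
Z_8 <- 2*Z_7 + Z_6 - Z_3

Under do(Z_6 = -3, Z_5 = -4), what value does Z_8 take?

Under do(Z_6 = -3, Z_5 = -4), each intervened variable's structural equation is replaced by its fixed value.
Z_3 = Z_2*Z_1  [with Z_2=2, Z_1=-1]  = -2
Z_7 = -3*Z_3 - 2  [with Z_3=-2]  = 4
Z_8 = 2*Z_7 + Z_6 - Z_3  [with Z_7=4, Z_6=-3, Z_3=-2]  = 7

7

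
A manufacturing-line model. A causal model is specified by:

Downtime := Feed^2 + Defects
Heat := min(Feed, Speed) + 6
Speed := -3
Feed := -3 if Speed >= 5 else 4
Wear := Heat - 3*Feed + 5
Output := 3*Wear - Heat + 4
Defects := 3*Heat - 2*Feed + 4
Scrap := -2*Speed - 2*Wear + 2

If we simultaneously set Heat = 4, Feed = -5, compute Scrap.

-40

Setting Heat = 4, Feed = -5 by intervention discards those variables' equations.
Wear = Heat - 3*Feed + 5  [with Heat=4, Feed=-5]  = 24
Scrap = -2*Speed - 2*Wear + 2  [with Speed=-3, Wear=24]  = -40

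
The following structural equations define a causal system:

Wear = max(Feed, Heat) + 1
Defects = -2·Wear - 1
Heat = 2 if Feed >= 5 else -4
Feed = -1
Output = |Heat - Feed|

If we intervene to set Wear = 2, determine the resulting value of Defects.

The intervention breaks the incoming arrows to Wear: Wear = max(Feed, Heat) + 1 no longer applies, and Wear = 2.
Defects = -2·Wear - 1  [with Wear=2]  = -5

-5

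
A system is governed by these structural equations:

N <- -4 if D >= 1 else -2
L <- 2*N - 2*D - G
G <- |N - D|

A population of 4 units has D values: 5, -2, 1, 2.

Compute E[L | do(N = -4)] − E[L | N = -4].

3.5

Every unit gets N=-4 under the intervention. L values become -27, -6, -15, -18; E[L|do(N=-4)] = -16.5.
Observing N=-4 restricts to units where N's equation naturally yields -4: D ∈ {5, 1, 2}. In that subpopulation L = -27, -15, -18, mean -20.
Difference = -16.5 − (-20) = 3.5.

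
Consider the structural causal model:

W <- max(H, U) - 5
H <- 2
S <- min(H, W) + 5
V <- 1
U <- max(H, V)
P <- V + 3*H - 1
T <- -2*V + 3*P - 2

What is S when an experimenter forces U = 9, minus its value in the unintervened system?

do(U=9) replaces the equation U <- max(H, V) with the constant U = 9.
W = max(H, U) - 5  [with H=2, U=9]  = 4
S = min(H, W) + 5  [with H=2, W=4]  = 7
Without intervention: U = max(H, V)  [with H=2, V=1]  = 2; W = max(H, U) - 5  [with H=2, U=2]  = -3; S = min(H, W) + 5  [with H=2, W=-3]  = 2.
Change = 7 − 2 = 5.

5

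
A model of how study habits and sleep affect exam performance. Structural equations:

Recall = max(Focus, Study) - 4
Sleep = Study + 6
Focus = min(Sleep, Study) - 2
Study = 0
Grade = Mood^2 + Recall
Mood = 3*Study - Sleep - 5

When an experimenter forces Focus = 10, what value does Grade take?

The intervention breaks the incoming arrows to Focus: Focus = min(Sleep, Study) - 2 no longer applies, and Focus = 10.
Sleep = Study + 6  [with Study=0]  = 6
Mood = 3*Study - Sleep - 5  [with Study=0, Sleep=6]  = -11
Recall = max(Focus, Study) - 4  [with Focus=10, Study=0]  = 6
Grade = Mood^2 + Recall  [with Mood=-11, Recall=6]  = 127

127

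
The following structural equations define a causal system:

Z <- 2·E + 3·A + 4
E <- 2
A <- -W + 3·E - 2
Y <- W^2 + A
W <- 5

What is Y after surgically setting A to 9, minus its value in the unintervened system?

do(A=9) replaces the equation A <- -W + 3·E - 2 with the constant A = 9.
Y = W^2 + A  [with W=5, A=9]  = 34
Without intervention: A = -W + 3·E - 2  [with W=5, E=2]  = -1; Y = W^2 + A  [with W=5, A=-1]  = 24.
Change = 34 − 24 = 10.

10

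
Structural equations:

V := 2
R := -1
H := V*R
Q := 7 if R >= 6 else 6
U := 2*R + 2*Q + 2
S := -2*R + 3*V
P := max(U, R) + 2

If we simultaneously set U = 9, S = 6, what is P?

Under do(U = 9, S = 6), each intervened variable's structural equation is replaced by its fixed value.
P = max(U, R) + 2  [with U=9, R=-1]  = 11

11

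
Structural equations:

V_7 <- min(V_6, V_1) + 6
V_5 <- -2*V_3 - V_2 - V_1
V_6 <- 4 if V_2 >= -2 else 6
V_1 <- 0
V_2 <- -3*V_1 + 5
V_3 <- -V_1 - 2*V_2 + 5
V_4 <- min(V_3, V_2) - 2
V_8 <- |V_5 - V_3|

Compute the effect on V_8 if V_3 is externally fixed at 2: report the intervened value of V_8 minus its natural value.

1

The intervention breaks the incoming arrows to V_3: V_3 <- -V_1 - 2*V_2 + 5 no longer applies, and V_3 = 2.
V_2 = -3*V_1 + 5  [with V_1=0]  = 5
V_5 = -2*V_3 - V_2 - V_1  [with V_3=2, V_2=5, V_1=0]  = -9
V_8 = |V_5 - V_3|  [with V_5=-9, V_3=2]  = 11
Without intervention: V_2 = -3*V_1 + 5  [with V_1=0]  = 5; V_3 = -V_1 - 2*V_2 + 5  [with V_1=0, V_2=5]  = -5; V_5 = -2*V_3 - V_2 - V_1  [with V_3=-5, V_2=5, V_1=0]  = 5; V_8 = |V_5 - V_3|  [with V_5=5, V_3=-5]  = 10.
Change = 11 − 10 = 1.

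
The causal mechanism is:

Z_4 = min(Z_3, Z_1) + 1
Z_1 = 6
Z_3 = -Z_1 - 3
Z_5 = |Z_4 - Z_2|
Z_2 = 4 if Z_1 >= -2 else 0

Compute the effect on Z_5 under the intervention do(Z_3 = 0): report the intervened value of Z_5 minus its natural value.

-9

do(Z_3=0) replaces the equation Z_3 = -Z_1 - 3 with the constant Z_3 = 0.
Z_2 = 4 if Z_1 >= -2 else 0  [with Z_1=6]  = 4
Z_4 = min(Z_3, Z_1) + 1  [with Z_3=0, Z_1=6]  = 1
Z_5 = |Z_4 - Z_2|  [with Z_4=1, Z_2=4]  = 3
Without intervention: Z_2 = 4 if Z_1 >= -2 else 0  [with Z_1=6]  = 4; Z_3 = -Z_1 - 3  [with Z_1=6]  = -9; Z_4 = min(Z_3, Z_1) + 1  [with Z_3=-9, Z_1=6]  = -8; Z_5 = |Z_4 - Z_2|  [with Z_4=-8, Z_2=4]  = 12.
Change = 3 − 12 = -9.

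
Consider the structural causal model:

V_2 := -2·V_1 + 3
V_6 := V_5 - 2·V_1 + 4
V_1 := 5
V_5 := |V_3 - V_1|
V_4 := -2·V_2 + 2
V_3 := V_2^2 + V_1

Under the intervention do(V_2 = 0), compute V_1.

5

Under do(V_2=0), the mechanism V_2 := -2·V_1 + 3 is discarded; V_2 is fixed at 0.
V_1 is not downstream of the intervention, so its value is determined by the original equations.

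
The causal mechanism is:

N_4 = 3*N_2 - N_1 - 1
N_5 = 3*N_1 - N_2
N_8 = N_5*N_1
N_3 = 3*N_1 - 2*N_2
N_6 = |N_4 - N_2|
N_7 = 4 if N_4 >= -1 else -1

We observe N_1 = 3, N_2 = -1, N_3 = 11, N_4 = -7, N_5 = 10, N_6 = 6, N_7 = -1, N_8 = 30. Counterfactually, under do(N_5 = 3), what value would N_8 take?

9

do(N_5=3) replaces the equation N_5 = 3*N_1 - N_2 with the constant N_5 = 3.
N_8 = N_5*N_1  [with N_5=3, N_1=3]  = 9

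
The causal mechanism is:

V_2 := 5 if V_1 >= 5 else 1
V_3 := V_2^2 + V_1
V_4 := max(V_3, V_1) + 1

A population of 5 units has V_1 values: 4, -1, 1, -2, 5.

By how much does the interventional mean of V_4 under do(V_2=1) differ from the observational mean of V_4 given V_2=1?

Every unit gets V_2=1 under the intervention. V_4 values become 6, 1, 3, 0, 7; E[V_4|do(V_2=1)] = 3.4.
Observing V_2=1 restricts to units where V_2's equation naturally yields 1: V_1 ∈ {4, -1, 1, -2}. In that subpopulation V_4 = 6, 1, 3, 0, mean 2.5.
Difference = 3.4 − 2.5 = 0.9.

0.9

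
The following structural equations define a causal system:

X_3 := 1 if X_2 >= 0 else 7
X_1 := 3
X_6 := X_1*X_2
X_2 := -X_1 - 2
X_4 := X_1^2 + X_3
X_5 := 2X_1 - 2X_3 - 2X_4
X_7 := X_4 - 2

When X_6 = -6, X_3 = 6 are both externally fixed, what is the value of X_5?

-36

Under do(X_6 = -6, X_3 = 6), each intervened variable's structural equation is replaced by its fixed value.
X_4 = X_1^2 + X_3  [with X_1=3, X_3=6]  = 15
X_5 = 2X_1 - 2X_3 - 2X_4  [with X_1=3, X_3=6, X_4=15]  = -36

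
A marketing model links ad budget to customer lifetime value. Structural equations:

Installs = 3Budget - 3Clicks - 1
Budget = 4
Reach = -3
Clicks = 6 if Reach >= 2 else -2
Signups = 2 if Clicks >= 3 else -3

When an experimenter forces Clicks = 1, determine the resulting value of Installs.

The intervention breaks the incoming arrows to Clicks: Clicks = 6 if Reach >= 2 else -2 no longer applies, and Clicks = 1.
Installs = 3Budget - 3Clicks - 1  [with Budget=4, Clicks=1]  = 8

8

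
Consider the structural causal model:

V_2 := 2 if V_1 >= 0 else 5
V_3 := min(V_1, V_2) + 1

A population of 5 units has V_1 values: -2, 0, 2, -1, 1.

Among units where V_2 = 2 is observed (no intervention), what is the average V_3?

2

E[V_3|V_2=2] averages over only the 3 units with V_2=2 (V_1 = 0, 2, 1): V_3 = 1, 3, 2, mean 2.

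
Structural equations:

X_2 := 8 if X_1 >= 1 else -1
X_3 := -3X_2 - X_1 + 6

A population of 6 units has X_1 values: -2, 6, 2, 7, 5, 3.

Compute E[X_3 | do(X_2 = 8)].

-21.5

Every unit gets X_2=8 under the intervention. X_3 values become -16, -24, -20, -25, -23, -21; E[X_3|do(X_2=8)] = -21.5.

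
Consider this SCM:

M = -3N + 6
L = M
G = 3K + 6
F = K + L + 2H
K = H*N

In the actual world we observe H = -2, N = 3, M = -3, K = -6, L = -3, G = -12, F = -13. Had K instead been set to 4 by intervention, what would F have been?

The intervention breaks the incoming arrows to K: K = H*N no longer applies, and K = 4.
M = -3N + 6  [with N=3]  = -3
L = M  [with M=-3]  = -3
F = K + L + 2H  [with K=4, L=-3, H=-2]  = -3

-3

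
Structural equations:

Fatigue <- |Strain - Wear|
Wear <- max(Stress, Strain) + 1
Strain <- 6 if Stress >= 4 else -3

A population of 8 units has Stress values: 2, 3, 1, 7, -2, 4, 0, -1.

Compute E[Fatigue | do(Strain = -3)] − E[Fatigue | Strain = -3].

1.25

Every unit gets Strain=-3 under the intervention. Fatigue values become 6, 7, 5, 11, 2, 8, 4, 3; E[Fatigue|do(Strain=-3)] = 5.75.
Conditioning on Strain=-3 selects the 6 unit(s) with Stress ∈ {2, 3, 1, -2, 0, -1}. Their Fatigue values: 6, 7, 5, 2, 4, 3. Mean = 4.5.
Difference = 5.75 − 4.5 = 1.25.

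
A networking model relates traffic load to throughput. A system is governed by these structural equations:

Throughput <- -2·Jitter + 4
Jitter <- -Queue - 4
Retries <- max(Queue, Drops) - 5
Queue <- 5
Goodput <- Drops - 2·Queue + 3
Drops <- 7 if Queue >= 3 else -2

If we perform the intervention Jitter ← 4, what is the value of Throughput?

-4

Intervening sets Jitter = 4 and removes its equation (Jitter <- -Queue - 4).
Throughput = -2·Jitter + 4  [with Jitter=4]  = -4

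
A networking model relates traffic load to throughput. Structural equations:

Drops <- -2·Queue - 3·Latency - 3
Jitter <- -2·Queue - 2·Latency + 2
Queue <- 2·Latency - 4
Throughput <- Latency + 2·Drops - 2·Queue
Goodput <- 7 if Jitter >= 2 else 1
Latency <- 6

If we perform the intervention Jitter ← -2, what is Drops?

Under do(Jitter=-2), the mechanism Jitter <- -2·Queue - 2·Latency + 2 is discarded; Jitter is fixed at -2.
Since Drops is not a descendant of the intervened variable, it is unaffected.
Queue = 2·Latency - 4  [with Latency=6]  = 8
Drops = -2·Queue - 3·Latency - 3  [with Queue=8, Latency=6]  = -37

-37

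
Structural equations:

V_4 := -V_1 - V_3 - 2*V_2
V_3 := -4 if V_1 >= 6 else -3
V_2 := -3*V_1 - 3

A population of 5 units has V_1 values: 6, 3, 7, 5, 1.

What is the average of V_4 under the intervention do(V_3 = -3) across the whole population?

31

Under do(V_3=-3), V_3's equation is replaced by V_3=-3 for every unit. Per-unit V_4: 39, 24, 44, 34, 14. Mean = 31.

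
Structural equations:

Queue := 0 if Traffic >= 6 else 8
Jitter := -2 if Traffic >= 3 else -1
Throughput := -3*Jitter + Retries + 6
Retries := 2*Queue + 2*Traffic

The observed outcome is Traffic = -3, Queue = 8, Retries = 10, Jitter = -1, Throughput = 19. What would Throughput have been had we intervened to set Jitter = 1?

Intervening sets Jitter = 1 and removes its equation (Jitter := -2 if Traffic >= 3 else -1).
Queue = 0 if Traffic >= 6 else 8  [with Traffic=-3]  = 8
Retries = 2*Queue + 2*Traffic  [with Queue=8, Traffic=-3]  = 10
Throughput = -3*Jitter + Retries + 6  [with Jitter=1, Retries=10]  = 13

13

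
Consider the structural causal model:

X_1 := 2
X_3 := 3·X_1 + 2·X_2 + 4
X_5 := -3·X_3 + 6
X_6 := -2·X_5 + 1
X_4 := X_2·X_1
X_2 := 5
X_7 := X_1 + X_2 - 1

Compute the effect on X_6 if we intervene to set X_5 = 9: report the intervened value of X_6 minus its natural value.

The intervention breaks the incoming arrows to X_5: X_5 := -3·X_3 + 6 no longer applies, and X_5 = 9.
X_6 = -2·X_5 + 1  [with X_5=9]  = -17
Without intervention: X_3 = 3·X_1 + 2·X_2 + 4  [with X_1=2, X_2=5]  = 20; X_5 = -3·X_3 + 6  [with X_3=20]  = -54; X_6 = -2·X_5 + 1  [with X_5=-54]  = 109.
Change = -17 − 109 = -126.

-126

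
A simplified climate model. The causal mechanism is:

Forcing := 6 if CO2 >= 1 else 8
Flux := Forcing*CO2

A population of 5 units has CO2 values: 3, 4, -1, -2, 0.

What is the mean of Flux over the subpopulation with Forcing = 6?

Conditioning on Forcing=6 selects the 2 unit(s) with CO2 ∈ {3, 4}. Their Flux values: 18, 24. Mean = 21.

21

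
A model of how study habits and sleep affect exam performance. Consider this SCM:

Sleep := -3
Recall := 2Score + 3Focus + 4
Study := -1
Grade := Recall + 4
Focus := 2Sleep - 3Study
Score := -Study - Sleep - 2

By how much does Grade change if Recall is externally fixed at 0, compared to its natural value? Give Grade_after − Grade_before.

1

The intervention breaks the incoming arrows to Recall: Recall := 2Score + 3Focus + 4 no longer applies, and Recall = 0.
Grade = Recall + 4  [with Recall=0]  = 4
Without intervention: Focus = 2Sleep - 3Study  [with Sleep=-3, Study=-1]  = -3; Score = -Study - Sleep - 2  [with Study=-1, Sleep=-3]  = 2; Recall = 2Score + 3Focus + 4  [with Score=2, Focus=-3]  = -1; Grade = Recall + 4  [with Recall=-1]  = 3.
Change = 4 − 3 = 1.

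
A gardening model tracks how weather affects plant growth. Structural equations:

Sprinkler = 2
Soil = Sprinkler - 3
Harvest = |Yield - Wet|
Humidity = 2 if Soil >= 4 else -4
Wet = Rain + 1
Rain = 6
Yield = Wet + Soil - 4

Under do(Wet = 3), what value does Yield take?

Under do(Wet=3), the mechanism Wet = Rain + 1 is discarded; Wet is fixed at 3.
Soil = Sprinkler - 3  [with Sprinkler=2]  = -1
Yield = Wet + Soil - 4  [with Wet=3, Soil=-1]  = -2

-2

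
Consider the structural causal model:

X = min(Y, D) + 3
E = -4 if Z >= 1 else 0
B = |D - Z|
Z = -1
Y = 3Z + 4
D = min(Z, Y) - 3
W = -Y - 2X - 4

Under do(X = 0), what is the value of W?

Intervening sets X = 0 and removes its equation (X = min(Y, D) + 3).
Y = 3Z + 4  [with Z=-1]  = 1
W = -Y - 2X - 4  [with Y=1, X=0]  = -5

-5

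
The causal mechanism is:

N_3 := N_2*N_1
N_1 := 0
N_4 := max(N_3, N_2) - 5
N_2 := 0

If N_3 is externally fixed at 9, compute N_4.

4

The intervention breaks the incoming arrows to N_3: N_3 := N_2*N_1 no longer applies, and N_3 = 9.
N_4 = max(N_3, N_2) - 5  [with N_3=9, N_2=0]  = 4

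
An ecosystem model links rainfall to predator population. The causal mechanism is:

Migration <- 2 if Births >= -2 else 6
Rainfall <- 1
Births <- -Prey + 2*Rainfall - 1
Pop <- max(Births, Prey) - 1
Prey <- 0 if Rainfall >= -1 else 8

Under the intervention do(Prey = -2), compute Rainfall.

Under do(Prey=-2), the mechanism Prey <- 0 if Rainfall >= -1 else 8 is discarded; Prey is fixed at -2.
Rainfall is not downstream of the intervention, so its value is determined by the original equations.

1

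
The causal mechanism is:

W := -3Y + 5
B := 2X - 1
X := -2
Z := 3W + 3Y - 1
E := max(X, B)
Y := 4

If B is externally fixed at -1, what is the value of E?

The intervention breaks the incoming arrows to B: B := 2X - 1 no longer applies, and B = -1.
E = max(X, B)  [with X=-2, B=-1]  = -1

-1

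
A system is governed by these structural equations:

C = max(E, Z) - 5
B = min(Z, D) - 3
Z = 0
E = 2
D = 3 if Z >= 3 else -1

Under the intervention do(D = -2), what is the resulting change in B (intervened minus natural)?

Intervening sets D = -2 and removes its equation (D = 3 if Z >= 3 else -1).
B = min(Z, D) - 3  [with Z=0, D=-2]  = -5
Without intervention: D = 3 if Z >= 3 else -1  [with Z=0]  = -1; B = min(Z, D) - 3  [with Z=0, D=-1]  = -4.
Change = -5 − (-4) = -1.

-1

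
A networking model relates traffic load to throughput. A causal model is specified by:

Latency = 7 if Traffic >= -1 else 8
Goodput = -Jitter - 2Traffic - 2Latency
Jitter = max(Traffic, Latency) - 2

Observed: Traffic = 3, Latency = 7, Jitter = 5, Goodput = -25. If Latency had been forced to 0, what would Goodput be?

-7

Under do(Latency=0), the mechanism Latency = 7 if Traffic >= -1 else 8 is discarded; Latency is fixed at 0.
Jitter = max(Traffic, Latency) - 2  [with Traffic=3, Latency=0]  = 1
Goodput = -Jitter - 2Traffic - 2Latency  [with Jitter=1, Traffic=3, Latency=0]  = -7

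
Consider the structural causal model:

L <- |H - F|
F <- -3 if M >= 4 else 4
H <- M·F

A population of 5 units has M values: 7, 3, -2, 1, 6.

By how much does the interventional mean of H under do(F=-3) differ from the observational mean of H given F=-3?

do(F=-3) breaks F's dependence on M. With F=-3 fixed, H across the units is -21, -9, 6, -3, -18, mean -9.
Conditioning on F=-3 selects the 2 unit(s) with M ∈ {7, 6}. Their H values: -21, -18. Mean = -19.5.
Difference = -9 − (-19.5) = 10.5.

10.5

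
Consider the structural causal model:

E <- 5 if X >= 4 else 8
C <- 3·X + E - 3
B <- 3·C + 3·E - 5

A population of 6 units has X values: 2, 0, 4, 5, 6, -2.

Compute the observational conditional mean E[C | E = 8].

Conditioning on E=8 selects the 3 unit(s) with X ∈ {2, 0, -2}. Their C values: 11, 5, -1. Mean = 5.

5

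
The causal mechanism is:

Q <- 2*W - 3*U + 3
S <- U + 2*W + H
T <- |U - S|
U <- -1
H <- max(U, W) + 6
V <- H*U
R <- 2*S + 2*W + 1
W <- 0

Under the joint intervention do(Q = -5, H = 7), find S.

Under do(Q = -5, H = 7), each intervened variable's structural equation is replaced by its fixed value.
S = U + 2*W + H  [with U=-1, W=0, H=7]  = 6

6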